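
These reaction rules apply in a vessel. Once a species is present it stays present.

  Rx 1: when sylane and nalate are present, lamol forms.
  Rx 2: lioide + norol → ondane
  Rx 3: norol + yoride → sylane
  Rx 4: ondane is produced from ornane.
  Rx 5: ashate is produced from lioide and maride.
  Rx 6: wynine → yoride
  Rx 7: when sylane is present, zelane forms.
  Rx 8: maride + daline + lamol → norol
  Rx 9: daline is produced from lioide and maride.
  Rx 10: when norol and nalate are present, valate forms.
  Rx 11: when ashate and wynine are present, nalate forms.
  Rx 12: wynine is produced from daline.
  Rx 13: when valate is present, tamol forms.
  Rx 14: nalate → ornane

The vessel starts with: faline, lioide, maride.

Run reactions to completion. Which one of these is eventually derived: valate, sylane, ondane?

lioide and maride present → daline forms (Rx 9).
lioide and maride present → ashate forms (Rx 5).
daline present → wynine forms (Rx 12).
ashate and wynine present → nalate forms (Rx 11).
nalate present → ornane forms (Rx 14).
ornane present → ondane forms (Rx 4).
valate would need norol and nalate (Rx 10), but norol never forms. sylane would need norol and yoride (Rx 3), but norol never forms.

ondane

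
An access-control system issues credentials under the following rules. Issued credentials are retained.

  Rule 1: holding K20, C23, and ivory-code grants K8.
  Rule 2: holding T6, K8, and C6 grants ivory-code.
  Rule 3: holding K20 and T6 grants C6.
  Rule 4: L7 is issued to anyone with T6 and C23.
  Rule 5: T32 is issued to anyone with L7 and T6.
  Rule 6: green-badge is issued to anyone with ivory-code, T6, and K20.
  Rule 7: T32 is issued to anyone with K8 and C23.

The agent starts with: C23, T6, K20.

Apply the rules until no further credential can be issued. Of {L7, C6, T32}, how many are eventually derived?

3

Holding K20 and T6 grants C6 (Rule 3).
Holding T6 and C23 grants L7 (Rule 4).
Holding L7 and T6 grants T32 (Rule 5).
L7: reached.
C6: reached.
T32: reached.
All 3 are reached.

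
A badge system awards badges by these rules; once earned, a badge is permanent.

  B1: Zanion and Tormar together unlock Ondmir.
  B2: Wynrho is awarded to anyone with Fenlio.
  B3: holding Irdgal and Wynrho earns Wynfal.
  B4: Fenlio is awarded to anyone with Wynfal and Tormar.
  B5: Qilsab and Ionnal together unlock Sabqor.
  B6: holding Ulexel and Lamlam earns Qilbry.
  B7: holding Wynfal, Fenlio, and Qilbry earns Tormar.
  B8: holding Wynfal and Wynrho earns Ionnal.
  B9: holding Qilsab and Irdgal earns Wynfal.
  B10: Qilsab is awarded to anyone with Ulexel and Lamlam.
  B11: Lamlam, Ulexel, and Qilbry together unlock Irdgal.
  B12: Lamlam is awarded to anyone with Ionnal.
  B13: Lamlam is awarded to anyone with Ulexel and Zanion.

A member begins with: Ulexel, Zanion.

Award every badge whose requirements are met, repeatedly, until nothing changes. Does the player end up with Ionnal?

No

Ionnal would need Wynfal and Wynrho (B8), but Wynrho is never earned.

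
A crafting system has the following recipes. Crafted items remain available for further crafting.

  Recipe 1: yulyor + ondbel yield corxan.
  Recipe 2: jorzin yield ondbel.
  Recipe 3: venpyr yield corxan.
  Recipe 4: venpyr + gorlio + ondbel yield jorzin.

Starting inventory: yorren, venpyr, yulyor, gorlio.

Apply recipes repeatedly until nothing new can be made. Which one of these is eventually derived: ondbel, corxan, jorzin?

corxan

Using Recipe 3, venpyr makes corxan.
jorzin would need venpyr, gorlio, and ondbel (Recipe 4), but ondbel is never obtained. ondbel would need jorzin (Recipe 2), but jorzin is never obtained.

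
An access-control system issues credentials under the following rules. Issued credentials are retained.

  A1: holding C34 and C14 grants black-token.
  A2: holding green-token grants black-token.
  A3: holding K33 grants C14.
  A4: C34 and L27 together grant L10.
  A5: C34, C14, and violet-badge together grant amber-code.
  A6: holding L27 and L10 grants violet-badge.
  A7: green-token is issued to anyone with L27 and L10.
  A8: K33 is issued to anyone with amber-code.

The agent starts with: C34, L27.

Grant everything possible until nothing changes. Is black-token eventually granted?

Yes

Holding C34 and L27 grants L10 (A4).
Holding L27 and L10 grants green-token (A7).
Holding green-token grants black-token (A2).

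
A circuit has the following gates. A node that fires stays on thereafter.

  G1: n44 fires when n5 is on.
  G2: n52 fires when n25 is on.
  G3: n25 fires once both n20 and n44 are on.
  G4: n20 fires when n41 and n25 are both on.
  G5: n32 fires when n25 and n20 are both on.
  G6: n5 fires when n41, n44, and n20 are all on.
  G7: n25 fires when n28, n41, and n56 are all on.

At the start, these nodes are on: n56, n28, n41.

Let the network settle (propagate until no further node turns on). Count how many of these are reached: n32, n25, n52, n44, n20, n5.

4

G7: n28, n41, and n56 on → n25 on.
G4: n41 and n25 on → n20 on.
G2: n25 on → n52 on.
G5: n25 and n20 on → n32 on.
n32: reached.
n25: reached.
n52: reached.
n44 would need n5 (G1), but n5 never turns on.
n20: reached.
n5 would need n41, n44, and n20 (G6), but n44 never turns on.
Reached: n32, n25, n52, and n20 — 4 of the 6.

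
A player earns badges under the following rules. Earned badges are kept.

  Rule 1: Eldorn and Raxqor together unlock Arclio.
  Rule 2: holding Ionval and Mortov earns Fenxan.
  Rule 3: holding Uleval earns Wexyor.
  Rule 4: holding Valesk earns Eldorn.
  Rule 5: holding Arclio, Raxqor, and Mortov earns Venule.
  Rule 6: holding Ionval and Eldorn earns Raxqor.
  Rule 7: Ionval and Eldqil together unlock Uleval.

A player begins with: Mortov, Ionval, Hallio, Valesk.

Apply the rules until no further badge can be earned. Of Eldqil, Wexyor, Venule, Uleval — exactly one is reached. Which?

With Valesk, Eldorn is earned (Rule 4).
With Ionval and Eldorn, Raxqor is earned (Rule 6).
With Eldorn and Raxqor, Arclio is earned (Rule 1).
With Arclio, Raxqor, and Mortov, Venule is earned (Rule 5).
No rule produces Eldqil, and it is not given. Wexyor would need Uleval (Rule 3), but Uleval is never earned. Uleval would need Ionval and Eldqil (Rule 7), but Eldqil is never earned.

Venule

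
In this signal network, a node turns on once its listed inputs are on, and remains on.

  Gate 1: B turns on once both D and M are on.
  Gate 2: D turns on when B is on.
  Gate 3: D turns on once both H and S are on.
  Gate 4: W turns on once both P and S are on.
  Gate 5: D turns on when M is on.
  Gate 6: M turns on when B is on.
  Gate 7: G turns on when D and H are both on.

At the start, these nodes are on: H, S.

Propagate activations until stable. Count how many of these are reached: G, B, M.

1

H and S are on, so D turns on (Gate 3).
D and H are on, so G turns on (Gate 7).
G: reached.
B would need D and M (Gate 1), but M never turns on.
M would need B (Gate 6), but B never turns on.
Reached: G — 1 of the 3.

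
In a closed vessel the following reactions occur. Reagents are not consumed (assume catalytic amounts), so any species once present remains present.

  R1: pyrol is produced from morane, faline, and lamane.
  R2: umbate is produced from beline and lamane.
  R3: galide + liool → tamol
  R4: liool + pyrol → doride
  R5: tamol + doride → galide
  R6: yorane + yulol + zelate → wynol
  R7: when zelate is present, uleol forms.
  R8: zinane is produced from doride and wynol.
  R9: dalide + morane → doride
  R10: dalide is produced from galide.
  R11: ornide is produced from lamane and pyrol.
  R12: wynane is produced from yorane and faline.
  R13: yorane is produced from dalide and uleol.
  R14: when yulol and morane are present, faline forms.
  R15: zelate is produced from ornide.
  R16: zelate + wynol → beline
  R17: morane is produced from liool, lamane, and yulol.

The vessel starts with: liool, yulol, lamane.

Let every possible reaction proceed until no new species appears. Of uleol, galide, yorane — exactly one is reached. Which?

uleol

liool, lamane, and yulol present → morane forms (R17).
yulol and morane present → faline forms (R14).
morane, faline, and lamane present → pyrol forms (R1).
lamane and pyrol present → ornide forms (R11).
ornide present → zelate forms (R15).
zelate present → uleol forms (R7).
galide would need tamol and doride (R5), but tamol never forms. yorane would need dalide and uleol (R13), but dalide never forms.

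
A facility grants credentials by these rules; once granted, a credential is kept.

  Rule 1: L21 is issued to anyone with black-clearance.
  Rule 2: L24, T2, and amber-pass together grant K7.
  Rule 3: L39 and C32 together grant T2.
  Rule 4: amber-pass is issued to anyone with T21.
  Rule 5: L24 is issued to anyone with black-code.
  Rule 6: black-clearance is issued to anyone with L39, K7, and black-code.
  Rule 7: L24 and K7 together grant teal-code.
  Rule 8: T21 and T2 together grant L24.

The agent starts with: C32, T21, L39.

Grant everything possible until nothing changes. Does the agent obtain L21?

L21 would need black-clearance (Rule 1), but black-clearance is never granted.

No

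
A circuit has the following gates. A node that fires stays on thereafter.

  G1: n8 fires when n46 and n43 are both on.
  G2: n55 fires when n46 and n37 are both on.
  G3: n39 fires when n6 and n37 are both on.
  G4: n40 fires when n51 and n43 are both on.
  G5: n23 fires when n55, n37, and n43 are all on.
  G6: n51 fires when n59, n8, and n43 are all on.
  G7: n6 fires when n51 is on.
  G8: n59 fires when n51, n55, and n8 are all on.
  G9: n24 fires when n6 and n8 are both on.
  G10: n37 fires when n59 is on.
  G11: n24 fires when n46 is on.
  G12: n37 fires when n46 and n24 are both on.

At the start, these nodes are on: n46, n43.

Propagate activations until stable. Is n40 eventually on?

No

n40 would need n51 and n43 (G4), but n51 never turns on.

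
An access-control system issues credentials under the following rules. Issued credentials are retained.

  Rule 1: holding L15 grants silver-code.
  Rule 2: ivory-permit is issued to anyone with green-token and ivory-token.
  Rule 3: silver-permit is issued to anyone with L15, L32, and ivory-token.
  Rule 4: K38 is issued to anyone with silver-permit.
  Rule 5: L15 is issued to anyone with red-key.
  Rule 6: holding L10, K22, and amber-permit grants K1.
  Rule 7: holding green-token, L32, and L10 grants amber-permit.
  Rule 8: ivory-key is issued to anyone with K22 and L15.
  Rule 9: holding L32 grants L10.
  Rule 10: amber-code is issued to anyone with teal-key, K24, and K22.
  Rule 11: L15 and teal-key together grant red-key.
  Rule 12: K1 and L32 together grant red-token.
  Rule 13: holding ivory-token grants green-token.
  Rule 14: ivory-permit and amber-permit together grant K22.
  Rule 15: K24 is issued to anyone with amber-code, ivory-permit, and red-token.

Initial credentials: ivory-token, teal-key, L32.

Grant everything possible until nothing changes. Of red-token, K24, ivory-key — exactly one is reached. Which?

red-token

Holding L32 grants L10 (Rule 9).
Holding ivory-token grants green-token (Rule 13).
Holding green-token and ivory-token grants ivory-permit (Rule 2).
Holding green-token, L32, and L10 grants amber-permit (Rule 7).
Holding ivory-permit and amber-permit grants K22 (Rule 14).
Holding L10, K22, and amber-permit grants K1 (Rule 6).
Holding K1 and L32 grants red-token (Rule 12).
ivory-key would need K22 and L15 (Rule 8), but L15 is never granted. K24 would need amber-code, ivory-permit, and red-token (Rule 15), but amber-code is never granted.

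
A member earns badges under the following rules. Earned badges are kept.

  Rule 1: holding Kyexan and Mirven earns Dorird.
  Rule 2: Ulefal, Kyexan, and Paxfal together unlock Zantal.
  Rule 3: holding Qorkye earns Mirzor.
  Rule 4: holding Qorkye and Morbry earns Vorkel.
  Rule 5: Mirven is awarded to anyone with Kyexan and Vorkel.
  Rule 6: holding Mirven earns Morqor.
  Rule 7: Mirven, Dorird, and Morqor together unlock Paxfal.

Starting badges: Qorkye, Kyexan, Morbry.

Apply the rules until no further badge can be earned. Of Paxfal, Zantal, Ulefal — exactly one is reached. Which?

Paxfal

With Qorkye and Morbry, Vorkel is earned (Rule 4).
With Kyexan and Vorkel, Mirven is earned (Rule 5).
With Mirven, Morqor is earned (Rule 6).
With Kyexan and Mirven, Dorird is earned (Rule 1).
With Mirven, Dorird, and Morqor, Paxfal is earned (Rule 7).
Zantal would need Ulefal, Kyexan, and Paxfal (Rule 2), but Ulefal is never earned. No rule produces Ulefal, and it is not given.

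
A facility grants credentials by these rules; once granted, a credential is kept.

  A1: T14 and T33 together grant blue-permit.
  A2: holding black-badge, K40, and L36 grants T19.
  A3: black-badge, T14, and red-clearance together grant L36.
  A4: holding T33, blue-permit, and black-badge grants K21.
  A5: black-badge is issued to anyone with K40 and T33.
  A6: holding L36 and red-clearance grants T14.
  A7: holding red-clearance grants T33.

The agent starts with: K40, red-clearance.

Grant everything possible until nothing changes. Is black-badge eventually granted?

Holding red-clearance grants T33 (A7).
Holding K40 and T33 grants black-badge (A5).

Yes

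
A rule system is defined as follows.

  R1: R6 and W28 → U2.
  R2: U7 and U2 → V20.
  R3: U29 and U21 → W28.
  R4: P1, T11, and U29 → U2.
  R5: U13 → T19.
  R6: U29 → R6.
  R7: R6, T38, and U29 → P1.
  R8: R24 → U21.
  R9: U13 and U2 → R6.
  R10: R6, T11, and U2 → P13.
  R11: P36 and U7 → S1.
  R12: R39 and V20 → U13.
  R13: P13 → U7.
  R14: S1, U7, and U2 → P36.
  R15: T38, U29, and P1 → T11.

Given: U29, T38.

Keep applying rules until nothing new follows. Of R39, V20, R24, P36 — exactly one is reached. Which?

U29 holds, so R6 follows (R6).
R6, T38, and U29 hold, so P1 follows (R7).
T38, U29, and P1 hold, so T11 follows (R15).
From P1, T11, and U29, R4 gives U2.
From R6, T11, and U2, R10 gives P13.
P13 holds, so U7 follows (R13).
U7 and U2 hold, so V20 follows (R2).
No rule produces R39, and it is not given. P36 would need S1, U7, and U2 (R14), but S1 is never established. No rule produces R24, and it is not given.

V20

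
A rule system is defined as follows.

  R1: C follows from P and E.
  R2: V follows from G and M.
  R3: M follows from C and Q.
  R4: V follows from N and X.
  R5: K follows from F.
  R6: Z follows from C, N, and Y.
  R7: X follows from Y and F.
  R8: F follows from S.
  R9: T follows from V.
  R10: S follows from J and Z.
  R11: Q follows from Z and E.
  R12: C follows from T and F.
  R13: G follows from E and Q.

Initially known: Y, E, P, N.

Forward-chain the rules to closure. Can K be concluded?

No

K would need F (R5), but F is never established.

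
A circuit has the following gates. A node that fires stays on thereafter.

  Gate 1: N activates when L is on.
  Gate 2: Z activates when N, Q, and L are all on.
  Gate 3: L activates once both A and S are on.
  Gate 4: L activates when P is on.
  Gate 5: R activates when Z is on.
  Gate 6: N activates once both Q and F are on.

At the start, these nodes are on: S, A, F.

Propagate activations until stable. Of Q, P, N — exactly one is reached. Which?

A and S are on, so L activates (Gate 3).
L is on, so N activates (Gate 1).
No rule produces Q, and it is not given. No rule produces P, and it is not given.

N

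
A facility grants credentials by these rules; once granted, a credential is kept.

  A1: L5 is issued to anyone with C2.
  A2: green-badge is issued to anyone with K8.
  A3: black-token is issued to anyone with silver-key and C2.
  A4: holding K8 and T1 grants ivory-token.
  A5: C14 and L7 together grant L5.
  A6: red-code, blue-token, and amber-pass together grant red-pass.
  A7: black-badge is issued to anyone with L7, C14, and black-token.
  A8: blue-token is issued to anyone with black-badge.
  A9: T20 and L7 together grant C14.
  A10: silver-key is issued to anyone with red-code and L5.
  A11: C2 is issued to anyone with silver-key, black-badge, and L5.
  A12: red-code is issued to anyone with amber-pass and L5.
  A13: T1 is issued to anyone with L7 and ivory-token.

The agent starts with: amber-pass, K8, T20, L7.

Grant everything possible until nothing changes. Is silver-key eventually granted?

Holding T20 and L7 grants C14 (A9).
Holding C14 and L7 grants L5 (A5).
Holding amber-pass and L5 grants red-code (A12).
Holding red-code and L5 grants silver-key (A10).

Yes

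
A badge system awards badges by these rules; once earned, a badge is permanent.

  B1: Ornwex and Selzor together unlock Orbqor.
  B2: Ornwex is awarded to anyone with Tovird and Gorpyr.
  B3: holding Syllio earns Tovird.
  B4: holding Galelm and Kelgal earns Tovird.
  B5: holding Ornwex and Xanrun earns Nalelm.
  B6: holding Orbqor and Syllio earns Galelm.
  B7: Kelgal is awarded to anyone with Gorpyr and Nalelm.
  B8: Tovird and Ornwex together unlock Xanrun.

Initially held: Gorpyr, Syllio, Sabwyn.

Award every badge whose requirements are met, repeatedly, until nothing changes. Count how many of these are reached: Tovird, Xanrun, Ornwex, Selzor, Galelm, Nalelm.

With Syllio, Tovird is earned (B3).
With Tovird and Gorpyr, Ornwex is earned (B2).
With Tovird and Ornwex, Xanrun is earned (B8).
With Ornwex and Xanrun, Nalelm is earned (B5).
Tovird: reached.
Xanrun: reached.
Ornwex: reached.
No rule produces Selzor, and it is not given.
Galelm would need Orbqor and Syllio (B6), but Orbqor is never earned.
Nalelm: reached.
Reached: Tovird, Xanrun, Ornwex, and Nalelm — 4 of the 6.

4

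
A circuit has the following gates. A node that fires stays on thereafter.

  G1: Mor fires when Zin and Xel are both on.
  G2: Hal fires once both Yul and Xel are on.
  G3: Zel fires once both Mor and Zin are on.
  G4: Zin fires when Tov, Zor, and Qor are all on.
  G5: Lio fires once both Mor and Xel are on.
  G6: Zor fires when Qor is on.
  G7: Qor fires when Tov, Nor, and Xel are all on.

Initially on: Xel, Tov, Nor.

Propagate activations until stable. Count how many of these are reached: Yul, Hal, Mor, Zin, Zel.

G7: Tov, Nor, and Xel on → Qor on.
G6: Qor on → Zor on.
Tov, Zor, and Qor are on, so Zin fires (G4).
Zin and Xel are on, so Mor fires (G1).
G3: Mor and Zin on → Zel on.
No rule produces Yul, and it is not given.
Hal would need Yul and Xel (G2), but Yul never turns on.
Mor: reached.
Zin: reached.
Zel: reached.
Reached: Mor, Zin, and Zel — 3 of the 5.

3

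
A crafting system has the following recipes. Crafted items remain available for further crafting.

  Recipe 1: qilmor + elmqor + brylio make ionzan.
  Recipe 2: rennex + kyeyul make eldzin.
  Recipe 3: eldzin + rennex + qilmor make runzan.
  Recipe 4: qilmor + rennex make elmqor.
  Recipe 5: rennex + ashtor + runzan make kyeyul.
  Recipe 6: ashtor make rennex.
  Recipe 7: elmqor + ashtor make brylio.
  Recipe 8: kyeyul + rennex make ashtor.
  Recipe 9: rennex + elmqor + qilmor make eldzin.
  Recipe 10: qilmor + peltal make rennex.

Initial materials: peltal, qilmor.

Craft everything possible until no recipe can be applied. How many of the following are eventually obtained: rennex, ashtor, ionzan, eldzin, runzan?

Using Recipe 10, qilmor and peltal make rennex.
Using Recipe 4, qilmor and rennex make elmqor.
Using Recipe 9, rennex, elmqor, and qilmor make eldzin.
Using Recipe 3, eldzin, rennex, and qilmor make runzan.
rennex: reached.
ashtor would need kyeyul and rennex (Recipe 8), but kyeyul is never obtained.
ionzan would need qilmor, elmqor, and brylio (Recipe 1), but brylio is never obtained.
eldzin: reached.
runzan: reached.
Reached: rennex, eldzin, and runzan — 3 of the 5.

3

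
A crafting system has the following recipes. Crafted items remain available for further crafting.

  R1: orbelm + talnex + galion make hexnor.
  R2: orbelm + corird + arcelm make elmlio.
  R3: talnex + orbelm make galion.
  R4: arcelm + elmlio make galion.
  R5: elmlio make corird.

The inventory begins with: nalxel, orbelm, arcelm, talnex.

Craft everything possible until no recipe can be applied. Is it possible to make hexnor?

Yes

Using R3, talnex and orbelm make galion.
orbelm + talnex + galion → hexnor (R1).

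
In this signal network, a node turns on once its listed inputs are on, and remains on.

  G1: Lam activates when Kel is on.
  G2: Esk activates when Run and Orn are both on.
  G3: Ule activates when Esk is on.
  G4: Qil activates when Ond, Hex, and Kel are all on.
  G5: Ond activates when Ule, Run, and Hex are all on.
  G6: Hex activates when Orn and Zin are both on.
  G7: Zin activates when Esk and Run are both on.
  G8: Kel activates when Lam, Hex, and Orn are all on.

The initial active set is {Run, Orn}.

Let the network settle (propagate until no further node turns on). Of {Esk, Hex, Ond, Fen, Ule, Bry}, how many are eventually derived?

4

G2: Run and Orn on → Esk on.
Esk and Run are on, so Zin activates (G7).
Esk is on, so Ule activates (G3).
Orn and Zin are on, so Hex activates (G6).
G5: Ule, Run, and Hex on → Ond on.
Esk: reached.
Hex: reached.
Ond: reached.
No rule produces Fen, and it is not given.
Ule: reached.
No rule produces Bry, and it is not given.
Reached: Esk, Hex, Ond, and Ule — 4 of the 6.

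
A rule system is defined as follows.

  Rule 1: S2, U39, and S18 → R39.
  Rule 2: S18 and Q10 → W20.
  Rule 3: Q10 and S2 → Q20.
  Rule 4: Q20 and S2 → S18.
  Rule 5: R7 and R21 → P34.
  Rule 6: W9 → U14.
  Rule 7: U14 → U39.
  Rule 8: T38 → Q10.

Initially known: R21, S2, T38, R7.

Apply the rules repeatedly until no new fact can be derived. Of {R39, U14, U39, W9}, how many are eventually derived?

0

R39 would need S2, U39, and S18 (Rule 1), but U39 is never established.
U14 would need W9 (Rule 6), but W9 is never established.
U39 would need U14 (Rule 7), but U14 is never established.
No rule produces W9, and it is not given.
None of the 4 are reached.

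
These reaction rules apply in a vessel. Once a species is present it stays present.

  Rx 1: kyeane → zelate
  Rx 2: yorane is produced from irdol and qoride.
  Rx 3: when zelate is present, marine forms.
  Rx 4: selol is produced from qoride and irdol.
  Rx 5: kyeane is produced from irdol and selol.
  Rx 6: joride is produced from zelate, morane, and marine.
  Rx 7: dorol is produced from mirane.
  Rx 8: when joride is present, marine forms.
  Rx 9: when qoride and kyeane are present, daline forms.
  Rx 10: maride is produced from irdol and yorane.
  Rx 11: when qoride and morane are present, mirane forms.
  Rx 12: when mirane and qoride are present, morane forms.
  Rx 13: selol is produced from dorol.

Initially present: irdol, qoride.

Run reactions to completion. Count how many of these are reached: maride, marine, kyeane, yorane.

irdol and qoride present → yorane forms (Rx 2).
qoride and irdol present → selol forms (Rx 4).
irdol and yorane present → maride forms (Rx 10).
irdol and selol present → kyeane forms (Rx 5).
kyeane present → zelate forms (Rx 1).
zelate present → marine forms (Rx 3).
maride: reached.
marine: reached.
kyeane: reached.
yorane: reached.
All 4 are reached.

4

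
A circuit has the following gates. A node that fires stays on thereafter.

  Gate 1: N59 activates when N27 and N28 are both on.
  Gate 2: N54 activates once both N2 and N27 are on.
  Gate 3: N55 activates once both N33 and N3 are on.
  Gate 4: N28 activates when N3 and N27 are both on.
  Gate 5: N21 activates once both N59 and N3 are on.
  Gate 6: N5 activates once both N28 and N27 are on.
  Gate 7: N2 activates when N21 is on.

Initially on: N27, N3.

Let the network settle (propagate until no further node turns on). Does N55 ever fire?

No

N55 would need N33 and N3 (Gate 3), but N33 never turns on.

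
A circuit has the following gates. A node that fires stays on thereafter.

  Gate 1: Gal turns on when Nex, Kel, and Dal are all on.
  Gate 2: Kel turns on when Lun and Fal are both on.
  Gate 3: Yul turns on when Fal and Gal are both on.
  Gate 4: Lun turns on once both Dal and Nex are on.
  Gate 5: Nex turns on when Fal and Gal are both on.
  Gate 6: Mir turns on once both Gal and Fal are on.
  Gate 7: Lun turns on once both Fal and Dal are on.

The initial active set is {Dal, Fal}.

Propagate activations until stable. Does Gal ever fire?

No

Gal would need Nex, Kel, and Dal (Gate 1), but Nex never turns on.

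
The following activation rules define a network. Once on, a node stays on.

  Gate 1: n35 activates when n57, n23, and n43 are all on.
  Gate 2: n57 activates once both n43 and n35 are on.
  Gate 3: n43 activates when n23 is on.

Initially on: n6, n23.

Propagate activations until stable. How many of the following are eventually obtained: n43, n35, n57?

1

Gate 3: n23 on → n43 on.
n43: reached.
n35 would need n57, n23, and n43 (Gate 1), but n57 never turns on.
n57 would need n43 and n35 (Gate 2), but n35 never turns on.
Reached: n43 — 1 of the 3.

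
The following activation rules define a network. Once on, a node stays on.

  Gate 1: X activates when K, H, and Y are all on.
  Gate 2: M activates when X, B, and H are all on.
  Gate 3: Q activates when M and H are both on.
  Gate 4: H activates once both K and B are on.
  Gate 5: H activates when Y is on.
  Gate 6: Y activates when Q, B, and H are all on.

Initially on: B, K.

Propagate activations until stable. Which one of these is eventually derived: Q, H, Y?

H

Gate 4: K and B on → H on.
Q would need M and H (Gate 3), but M never turns on. Y would need Q, B, and H (Gate 6), but Q never turns on.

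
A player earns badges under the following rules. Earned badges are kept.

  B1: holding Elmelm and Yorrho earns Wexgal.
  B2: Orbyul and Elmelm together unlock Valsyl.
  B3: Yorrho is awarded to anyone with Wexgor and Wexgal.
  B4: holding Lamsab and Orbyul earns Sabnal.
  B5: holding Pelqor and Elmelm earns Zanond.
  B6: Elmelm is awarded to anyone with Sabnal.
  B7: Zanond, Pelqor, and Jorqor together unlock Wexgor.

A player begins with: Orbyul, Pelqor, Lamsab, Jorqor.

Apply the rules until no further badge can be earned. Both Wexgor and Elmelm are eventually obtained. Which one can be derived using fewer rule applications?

Elmelm: With Lamsab and Orbyul, Sabnal is earned (B4). With Sabnal, Elmelm is earned (B6). [2 rule applications]
Wexgor: With Lamsab and Orbyul, Sabnal is earned (B4). With Sabnal, Elmelm is earned (B6). With Pelqor and Elmelm, Zanond is earned (B5). With Zanond, Pelqor, and Jorqor, Wexgor is earned (B7). [4 rule applications]
Elmelm needs fewer.

Elmelm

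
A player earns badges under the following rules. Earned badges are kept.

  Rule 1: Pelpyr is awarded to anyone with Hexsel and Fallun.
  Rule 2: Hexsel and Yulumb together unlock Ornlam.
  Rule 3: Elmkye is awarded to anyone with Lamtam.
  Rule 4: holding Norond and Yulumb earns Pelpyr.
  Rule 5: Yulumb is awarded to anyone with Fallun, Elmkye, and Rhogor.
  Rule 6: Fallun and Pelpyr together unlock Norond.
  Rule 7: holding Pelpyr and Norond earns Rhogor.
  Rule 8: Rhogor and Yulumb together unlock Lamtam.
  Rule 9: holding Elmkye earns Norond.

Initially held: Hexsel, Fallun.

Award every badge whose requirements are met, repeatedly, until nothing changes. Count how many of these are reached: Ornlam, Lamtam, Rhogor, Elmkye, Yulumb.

1

With Hexsel and Fallun, Pelpyr is earned (Rule 1).
With Fallun and Pelpyr, Norond is earned (Rule 6).
With Pelpyr and Norond, Rhogor is earned (Rule 7).
Ornlam would need Hexsel and Yulumb (Rule 2), but Yulumb is never earned.
Lamtam would need Rhogor and Yulumb (Rule 8), but Yulumb is never earned.
Rhogor: reached.
Elmkye would need Lamtam (Rule 3), but Lamtam is never earned.
Yulumb would need Fallun, Elmkye, and Rhogor (Rule 5), but Elmkye is never earned.
Reached: Rhogor — 1 of the 5.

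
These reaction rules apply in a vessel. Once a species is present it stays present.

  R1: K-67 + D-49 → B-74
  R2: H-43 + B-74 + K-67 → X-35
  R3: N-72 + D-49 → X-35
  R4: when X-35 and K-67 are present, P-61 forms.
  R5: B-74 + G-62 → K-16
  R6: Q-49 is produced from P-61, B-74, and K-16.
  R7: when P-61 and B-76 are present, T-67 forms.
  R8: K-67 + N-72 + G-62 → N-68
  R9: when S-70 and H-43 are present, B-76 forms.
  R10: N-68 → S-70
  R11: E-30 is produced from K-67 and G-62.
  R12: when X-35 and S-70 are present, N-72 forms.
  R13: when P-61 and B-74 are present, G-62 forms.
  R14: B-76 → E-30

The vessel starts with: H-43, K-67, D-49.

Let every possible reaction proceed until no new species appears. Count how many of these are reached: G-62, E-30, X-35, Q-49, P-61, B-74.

6

K-67 and D-49 present → B-74 forms (R1).
H-43, B-74, and K-67 present → X-35 forms (R2).
X-35 and K-67 present → P-61 forms (R4).
P-61 and B-74 present → G-62 forms (R13).
B-74 and G-62 present → K-16 forms (R5).
K-67 and G-62 present → E-30 forms (R11).
P-61, B-74, and K-16 present → Q-49 forms (R6).
G-62: reached.
E-30: reached.
X-35: reached.
Q-49: reached.
P-61: reached.
B-74: reached.
All 6 are reached.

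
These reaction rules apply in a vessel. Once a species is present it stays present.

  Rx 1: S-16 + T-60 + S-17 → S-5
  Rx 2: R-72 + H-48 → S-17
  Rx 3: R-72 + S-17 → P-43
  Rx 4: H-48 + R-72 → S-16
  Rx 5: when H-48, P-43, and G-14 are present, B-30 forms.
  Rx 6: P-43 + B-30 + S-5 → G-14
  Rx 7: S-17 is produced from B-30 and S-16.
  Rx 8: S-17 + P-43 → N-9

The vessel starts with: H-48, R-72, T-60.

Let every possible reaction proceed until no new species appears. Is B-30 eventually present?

B-30 would need H-48, P-43, and G-14 (Rx 5), but G-14 never forms.

No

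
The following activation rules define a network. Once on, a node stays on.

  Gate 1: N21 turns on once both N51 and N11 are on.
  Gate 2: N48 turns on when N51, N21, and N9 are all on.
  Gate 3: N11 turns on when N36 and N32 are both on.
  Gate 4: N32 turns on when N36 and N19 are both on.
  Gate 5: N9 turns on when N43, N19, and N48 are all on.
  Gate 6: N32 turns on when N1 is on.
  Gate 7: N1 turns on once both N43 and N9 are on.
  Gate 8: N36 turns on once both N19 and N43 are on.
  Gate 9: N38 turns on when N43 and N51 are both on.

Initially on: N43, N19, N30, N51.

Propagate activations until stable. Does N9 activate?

N9 would need N43, N19, and N48 (Gate 5), but N48 never turns on.

No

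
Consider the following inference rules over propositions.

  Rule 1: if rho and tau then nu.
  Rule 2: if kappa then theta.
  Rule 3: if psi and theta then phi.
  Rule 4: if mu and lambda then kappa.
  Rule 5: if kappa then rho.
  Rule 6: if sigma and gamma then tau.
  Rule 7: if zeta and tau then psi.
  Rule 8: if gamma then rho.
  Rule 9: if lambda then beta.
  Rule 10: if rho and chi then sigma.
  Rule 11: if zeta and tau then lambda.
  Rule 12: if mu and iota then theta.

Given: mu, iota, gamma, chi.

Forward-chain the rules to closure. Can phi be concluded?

phi would need psi and theta (Rule 3), but psi is never established.

No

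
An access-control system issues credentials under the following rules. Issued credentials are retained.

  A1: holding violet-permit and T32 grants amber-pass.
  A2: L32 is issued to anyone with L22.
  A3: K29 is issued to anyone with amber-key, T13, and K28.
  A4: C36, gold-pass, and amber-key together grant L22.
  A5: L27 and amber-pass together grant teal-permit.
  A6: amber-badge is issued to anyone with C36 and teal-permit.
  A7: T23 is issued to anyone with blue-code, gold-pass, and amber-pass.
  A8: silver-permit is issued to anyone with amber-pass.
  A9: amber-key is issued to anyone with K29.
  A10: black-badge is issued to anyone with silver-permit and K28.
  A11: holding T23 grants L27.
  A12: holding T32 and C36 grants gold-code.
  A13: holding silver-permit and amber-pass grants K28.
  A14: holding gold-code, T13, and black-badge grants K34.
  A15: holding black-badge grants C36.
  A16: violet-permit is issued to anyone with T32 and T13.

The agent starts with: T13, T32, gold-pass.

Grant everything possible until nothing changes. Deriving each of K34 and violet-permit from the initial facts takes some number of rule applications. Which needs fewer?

violet-permit

violet-permit: Holding T32 and T13 grants violet-permit (A16). [1 rule application]
K34: Holding T32 and T13 grants violet-permit (A16). Holding violet-permit and T32 grants amber-pass (A1). Holding amber-pass grants silver-permit (A8). Holding silver-permit and amber-pass grants K28 (A13). Holding silver-permit and K28 grants black-badge (A10). Holding black-badge grants C36 (A15). Holding T32 and C36 grants gold-code (A12). Holding gold-code, T13, and black-badge grants K34 (A14). [8 rule applications]
violet-permit needs fewer.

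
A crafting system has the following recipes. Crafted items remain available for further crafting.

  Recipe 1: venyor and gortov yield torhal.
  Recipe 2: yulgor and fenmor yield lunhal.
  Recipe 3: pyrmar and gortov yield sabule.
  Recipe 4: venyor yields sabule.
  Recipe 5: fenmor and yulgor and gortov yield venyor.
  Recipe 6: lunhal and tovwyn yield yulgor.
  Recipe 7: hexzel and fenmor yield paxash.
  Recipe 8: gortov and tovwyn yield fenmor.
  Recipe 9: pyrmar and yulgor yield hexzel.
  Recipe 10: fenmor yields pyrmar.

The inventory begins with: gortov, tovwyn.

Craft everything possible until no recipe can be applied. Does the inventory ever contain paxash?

paxash would need hexzel and fenmor (Recipe 7), but hexzel is never obtained.

No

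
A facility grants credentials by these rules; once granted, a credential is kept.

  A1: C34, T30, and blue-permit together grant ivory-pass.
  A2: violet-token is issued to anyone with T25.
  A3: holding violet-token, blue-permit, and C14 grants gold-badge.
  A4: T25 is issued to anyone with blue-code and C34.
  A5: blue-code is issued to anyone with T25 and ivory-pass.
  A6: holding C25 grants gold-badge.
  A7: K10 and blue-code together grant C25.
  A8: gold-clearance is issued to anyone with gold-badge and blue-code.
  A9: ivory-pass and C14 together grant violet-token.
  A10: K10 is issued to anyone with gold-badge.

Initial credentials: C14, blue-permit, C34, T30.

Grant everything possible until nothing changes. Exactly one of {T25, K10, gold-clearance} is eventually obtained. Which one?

K10

Holding C34, T30, and blue-permit grants ivory-pass (A1).
Holding ivory-pass and C14 grants violet-token (A9).
Holding violet-token, blue-permit, and C14 grants gold-badge (A3).
Holding gold-badge grants K10 (A10).
T25 would need blue-code and C34 (A4), but blue-code is never granted. gold-clearance would need gold-badge and blue-code (A8), but blue-code is never granted.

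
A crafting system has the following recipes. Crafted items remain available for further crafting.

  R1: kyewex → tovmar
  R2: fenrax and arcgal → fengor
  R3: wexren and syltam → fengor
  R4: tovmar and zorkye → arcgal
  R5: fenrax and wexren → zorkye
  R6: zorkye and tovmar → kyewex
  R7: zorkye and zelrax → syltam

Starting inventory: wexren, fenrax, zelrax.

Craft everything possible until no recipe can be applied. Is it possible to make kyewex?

kyewex would need zorkye and tovmar (R6), but tovmar is never obtained.

No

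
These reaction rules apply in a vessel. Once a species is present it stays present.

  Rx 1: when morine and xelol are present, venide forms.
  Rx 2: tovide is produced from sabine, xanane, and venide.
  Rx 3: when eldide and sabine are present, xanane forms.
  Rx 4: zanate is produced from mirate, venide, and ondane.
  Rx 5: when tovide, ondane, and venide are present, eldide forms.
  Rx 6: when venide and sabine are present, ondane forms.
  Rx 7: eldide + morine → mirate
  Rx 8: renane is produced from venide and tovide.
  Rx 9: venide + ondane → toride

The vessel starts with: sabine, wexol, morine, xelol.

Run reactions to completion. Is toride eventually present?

Yes

morine and xelol present → venide forms (Rx 1).
venide and sabine present → ondane forms (Rx 6).
venide and ondane present → toride forms (Rx 9).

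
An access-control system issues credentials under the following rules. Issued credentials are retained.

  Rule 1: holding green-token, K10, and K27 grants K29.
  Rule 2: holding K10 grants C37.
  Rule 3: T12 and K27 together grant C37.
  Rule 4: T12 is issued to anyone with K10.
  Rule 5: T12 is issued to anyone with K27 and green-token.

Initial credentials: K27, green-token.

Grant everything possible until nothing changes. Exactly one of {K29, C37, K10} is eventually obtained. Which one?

C37

Holding K27 and green-token grants T12 (Rule 5).
Holding T12 and K27 grants C37 (Rule 3).
K29 would need green-token, K10, and K27 (Rule 1), but K10 is never granted. No rule produces K10, and it is not given.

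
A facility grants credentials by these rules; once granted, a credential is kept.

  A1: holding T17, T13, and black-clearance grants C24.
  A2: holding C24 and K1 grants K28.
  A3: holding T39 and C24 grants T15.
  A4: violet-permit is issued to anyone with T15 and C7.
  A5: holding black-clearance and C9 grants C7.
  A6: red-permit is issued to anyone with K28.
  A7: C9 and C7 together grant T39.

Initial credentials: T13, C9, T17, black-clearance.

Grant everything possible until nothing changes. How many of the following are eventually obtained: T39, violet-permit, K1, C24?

Holding black-clearance and C9 grants C7 (A5).
Holding T17, T13, and black-clearance grants C24 (A1).
Holding C9 and C7 grants T39 (A7).
Holding T39 and C24 grants T15 (A3).
Holding T15 and C7 grants violet-permit (A4).
T39: reached.
violet-permit: reached.
No rule produces K1, and it is not given.
C24: reached.
Reached: T39, violet-permit, and C24 — 3 of the 4.

3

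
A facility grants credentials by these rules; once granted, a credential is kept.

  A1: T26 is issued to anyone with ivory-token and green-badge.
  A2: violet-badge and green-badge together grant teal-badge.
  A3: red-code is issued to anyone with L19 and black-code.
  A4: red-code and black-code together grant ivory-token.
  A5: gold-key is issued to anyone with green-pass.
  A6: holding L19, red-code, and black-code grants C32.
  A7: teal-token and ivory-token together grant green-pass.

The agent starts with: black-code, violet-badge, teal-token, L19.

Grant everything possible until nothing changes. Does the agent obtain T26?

No

T26 would need ivory-token and green-badge (A1), but green-badge is never granted.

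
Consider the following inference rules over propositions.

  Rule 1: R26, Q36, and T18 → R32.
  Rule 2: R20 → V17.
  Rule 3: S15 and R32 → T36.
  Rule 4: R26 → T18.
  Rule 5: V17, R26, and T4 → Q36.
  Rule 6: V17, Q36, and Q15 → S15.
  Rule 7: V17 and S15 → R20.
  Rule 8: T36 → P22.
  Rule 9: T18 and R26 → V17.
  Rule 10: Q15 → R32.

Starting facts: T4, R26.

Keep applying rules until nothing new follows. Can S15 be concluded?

No

S15 would need V17, Q36, and Q15 (Rule 6), but Q15 is never established.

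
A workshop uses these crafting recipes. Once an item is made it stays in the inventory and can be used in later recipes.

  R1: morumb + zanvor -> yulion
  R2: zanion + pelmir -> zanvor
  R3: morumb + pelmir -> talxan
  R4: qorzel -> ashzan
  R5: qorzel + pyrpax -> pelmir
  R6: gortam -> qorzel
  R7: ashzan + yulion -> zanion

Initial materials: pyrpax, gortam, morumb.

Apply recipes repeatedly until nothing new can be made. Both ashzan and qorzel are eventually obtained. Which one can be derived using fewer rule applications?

qorzel: Using R6, gortam makes qorzel. [1 rule application]
ashzan: gortam -> qorzel (R6). Using R4, qorzel makes ashzan. [2 rule applications]
qorzel needs fewer.

qorzel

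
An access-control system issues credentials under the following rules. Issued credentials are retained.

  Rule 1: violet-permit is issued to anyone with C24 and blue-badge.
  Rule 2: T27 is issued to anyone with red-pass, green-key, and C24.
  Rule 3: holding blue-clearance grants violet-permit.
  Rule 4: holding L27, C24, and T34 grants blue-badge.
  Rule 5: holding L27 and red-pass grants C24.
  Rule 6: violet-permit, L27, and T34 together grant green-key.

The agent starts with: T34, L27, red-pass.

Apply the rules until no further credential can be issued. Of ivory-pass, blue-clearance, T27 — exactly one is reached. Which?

Holding L27 and red-pass grants C24 (Rule 5).
Holding L27, C24, and T34 grants blue-badge (Rule 4).
Holding C24 and blue-badge grants violet-permit (Rule 1).
Holding violet-permit, L27, and T34 grants green-key (Rule 6).
Holding red-pass, green-key, and C24 grants T27 (Rule 2).
No rule produces ivory-pass, and it is not given. No rule produces blue-clearance, and it is not given.

T27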